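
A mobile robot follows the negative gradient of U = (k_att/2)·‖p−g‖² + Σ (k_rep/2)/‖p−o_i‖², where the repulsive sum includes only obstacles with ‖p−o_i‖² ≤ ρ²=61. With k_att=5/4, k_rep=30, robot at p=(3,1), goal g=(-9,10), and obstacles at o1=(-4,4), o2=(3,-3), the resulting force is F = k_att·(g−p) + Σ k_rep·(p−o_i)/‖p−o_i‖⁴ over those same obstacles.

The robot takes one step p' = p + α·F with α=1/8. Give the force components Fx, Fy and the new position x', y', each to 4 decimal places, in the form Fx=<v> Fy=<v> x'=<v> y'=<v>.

Fx=-14.9376 Fy=11.6920 x'=1.1328 y'=2.4615

F_att = 5/4·(g−p) = 5/4·(-12,9) = (-15.0000,11.2500)
o1: d²=58 ≤ ρ²=61; F_rep = 30·(7,-3)/58² = (0.0624,-0.0268)
o2: d²=16 ≤ ρ²=61; F_rep = 30·(0,4)/16² = (0.0000,0.4688)
F = F_att + ΣF_rep = (-14.9376,11.6920)
p' = p + 1/8·F = (1.1328,2.4615)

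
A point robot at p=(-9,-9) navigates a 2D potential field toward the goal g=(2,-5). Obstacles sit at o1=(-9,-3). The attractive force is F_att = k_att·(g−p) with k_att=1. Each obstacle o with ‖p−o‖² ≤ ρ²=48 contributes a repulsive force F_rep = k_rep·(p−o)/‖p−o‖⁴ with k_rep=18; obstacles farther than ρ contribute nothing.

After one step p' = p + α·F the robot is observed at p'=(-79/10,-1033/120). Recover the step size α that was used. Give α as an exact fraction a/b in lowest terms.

F_att = 1·(g−p) = 1·(11,4) = (11.0000,4.0000)
o1: d²=36 ≤ ρ²=48; F_rep = 18·(0,-6)/36² = (0.0000,-0.0833)
F = F_att + ΣF_rep = (11.0000,3.9167)
Δp = p'−p = (1.1000,0.3917); α = Δx/Fx = (11/10) / (11) = 1/10
check: Δy/Fy = (47/120) / (47/12) = 1/10 ✓

α = 1/10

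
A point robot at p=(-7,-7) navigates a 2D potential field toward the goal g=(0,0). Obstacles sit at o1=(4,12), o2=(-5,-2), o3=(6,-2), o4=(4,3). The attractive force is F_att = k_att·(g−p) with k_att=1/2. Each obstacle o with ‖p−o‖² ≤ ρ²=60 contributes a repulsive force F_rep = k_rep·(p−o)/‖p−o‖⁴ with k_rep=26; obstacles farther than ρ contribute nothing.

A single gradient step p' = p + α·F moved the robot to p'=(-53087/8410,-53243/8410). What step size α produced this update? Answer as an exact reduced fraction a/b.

α = 1/5

F_att = 1/2·(g−p) = 1/2·(7,7) = (3.5000,3.5000)
o1: d²=482 > ρ²=60 → inactive
o2: d²=29 ≤ ρ²=60; F_rep = 26·(-2,-5)/29² = (-0.0618,-0.1546)
o3: d²=194 > ρ²=60 → inactive
o4: d²=221 > ρ²=60 → inactive
F = F_att + ΣF_rep = (3.4382,3.3454)
Δp = p'−p = (0.6876,0.6691); α = Δx/Fx = (5783/8410) / (5783/1682) = 1/5
check: Δy/Fy = (5627/8410) / (5627/1682) = 1/5 ✓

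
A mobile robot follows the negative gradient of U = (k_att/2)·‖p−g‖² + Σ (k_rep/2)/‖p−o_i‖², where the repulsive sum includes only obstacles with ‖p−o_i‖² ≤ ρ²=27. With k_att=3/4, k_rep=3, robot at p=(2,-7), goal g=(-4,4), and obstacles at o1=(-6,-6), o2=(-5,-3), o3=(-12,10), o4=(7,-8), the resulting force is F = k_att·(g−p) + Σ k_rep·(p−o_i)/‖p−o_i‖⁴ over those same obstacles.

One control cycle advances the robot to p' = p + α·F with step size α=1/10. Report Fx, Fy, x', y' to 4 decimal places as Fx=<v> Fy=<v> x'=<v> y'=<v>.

F_att = 3/4·(g−p) = 3/4·(-6,11) = (-4.5000,8.2500)
o1: d²=65 > ρ²=27 → inactive
o2: d²=65 > ρ²=27 → inactive
o3: d²=485 > ρ²=27 → inactive
o4: d²=26 ≤ ρ²=27; F_rep = 3·(-5,1)/26² = (-0.0222,0.0044)
F = F_att + ΣF_rep = (-4.5222,8.2544)
p' = p + 1/10·F = (1.5478,-6.1746)

Fx=-4.5222 Fy=8.2544 x'=1.5478 y'=-6.1746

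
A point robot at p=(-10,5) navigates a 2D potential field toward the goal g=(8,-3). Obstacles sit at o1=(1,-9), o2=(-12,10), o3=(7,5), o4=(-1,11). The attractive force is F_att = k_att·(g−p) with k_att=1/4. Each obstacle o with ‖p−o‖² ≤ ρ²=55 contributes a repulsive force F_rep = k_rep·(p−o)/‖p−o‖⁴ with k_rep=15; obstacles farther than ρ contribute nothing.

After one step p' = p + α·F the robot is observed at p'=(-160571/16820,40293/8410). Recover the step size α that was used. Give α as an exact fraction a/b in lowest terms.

F_att = 1/4·(g−p) = 1/4·(18,-8) = (4.5000,-2.0000)
o1: d²=317 > ρ²=55 → inactive
o2: d²=29 ≤ ρ²=55; F_rep = 15·(2,-5)/29² = (0.0357,-0.0892)
o3: d²=289 > ρ²=55 → inactive
o4: d²=117 > ρ²=55 → inactive
F = F_att + ΣF_rep = (4.5357,-2.0892)
Δp = p'−p = (0.4536,-0.2089); α = Δx/Fx = (7629/16820) / (7629/1682) = 1/10
check: Δy/Fy = (-1757/8410) / (-1757/841) = 1/10 ✓

α = 1/10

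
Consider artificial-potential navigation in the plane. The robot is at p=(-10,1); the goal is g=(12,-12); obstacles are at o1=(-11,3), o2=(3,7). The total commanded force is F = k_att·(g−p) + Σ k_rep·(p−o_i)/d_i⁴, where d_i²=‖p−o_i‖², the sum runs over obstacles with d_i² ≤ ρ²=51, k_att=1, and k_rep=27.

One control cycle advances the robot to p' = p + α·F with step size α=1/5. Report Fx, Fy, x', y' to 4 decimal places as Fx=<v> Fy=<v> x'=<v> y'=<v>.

Fx=23.0800 Fy=-15.1600 x'=-5.3840 y'=-2.0320

F_att = 1·(g−p) = 1·(22,-13) = (22.0000,-13.0000)
o1: d²=5 ≤ ρ²=51; F_rep = 27·(1,-2)/5² = (1.0800,-2.1600)
o2: d²=205 > ρ²=51 → inactive
F = F_att + ΣF_rep = (23.0800,-15.1600)
p' = p + 1/5·F = (-5.3840,-2.0320)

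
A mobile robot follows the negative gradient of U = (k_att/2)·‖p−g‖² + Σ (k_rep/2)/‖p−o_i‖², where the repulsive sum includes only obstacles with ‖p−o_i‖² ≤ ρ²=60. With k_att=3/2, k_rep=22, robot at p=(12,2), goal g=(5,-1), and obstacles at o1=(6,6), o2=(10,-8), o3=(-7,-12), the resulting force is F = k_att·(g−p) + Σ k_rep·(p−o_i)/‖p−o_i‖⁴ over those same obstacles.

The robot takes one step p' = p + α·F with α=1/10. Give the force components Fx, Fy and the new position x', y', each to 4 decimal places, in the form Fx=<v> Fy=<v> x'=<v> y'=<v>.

F_att = 3/2·(g−p) = 3/2·(-7,-3) = (-10.5000,-4.5000)
o1: d²=52 ≤ ρ²=60; F_rep = 22·(6,-4)/52² = (0.0488,-0.0325)
o2: d²=104 > ρ²=60 → inactive
o3: d²=557 > ρ²=60 → inactive
F = F_att + ΣF_rep = (-10.4512,-4.5325)
p' = p + 1/10·F = (10.9549,1.5467)

Fx=-10.4512 Fy=-4.5325 x'=10.9549 y'=1.5467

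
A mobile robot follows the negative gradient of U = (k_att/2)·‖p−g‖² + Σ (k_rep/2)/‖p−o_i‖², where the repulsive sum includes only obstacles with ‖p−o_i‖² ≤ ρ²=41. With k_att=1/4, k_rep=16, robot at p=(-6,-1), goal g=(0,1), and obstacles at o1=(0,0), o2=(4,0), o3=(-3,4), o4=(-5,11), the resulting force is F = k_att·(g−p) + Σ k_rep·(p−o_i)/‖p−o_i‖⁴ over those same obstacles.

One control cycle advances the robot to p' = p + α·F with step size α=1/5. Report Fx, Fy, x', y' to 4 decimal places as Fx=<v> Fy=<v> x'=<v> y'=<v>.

F_att = 1/4·(g−p) = 1/4·(6,2) = (1.5000,0.5000)
o1: d²=37 ≤ ρ²=41; F_rep = 16·(-6,-1)/37² = (-0.0701,-0.0117)
o2: d²=101 > ρ²=41 → inactive
o3: d²=34 ≤ ρ²=41; F_rep = 16·(-3,-5)/34² = (-0.0415,-0.0692)
o4: d²=145 > ρ²=41 → inactive
F = F_att + ΣF_rep = (1.3884,0.4191)
p' = p + 1/5·F = (-5.7223,-0.9162)

Fx=1.3884 Fy=0.4191 x'=-5.7223 y'=-0.9162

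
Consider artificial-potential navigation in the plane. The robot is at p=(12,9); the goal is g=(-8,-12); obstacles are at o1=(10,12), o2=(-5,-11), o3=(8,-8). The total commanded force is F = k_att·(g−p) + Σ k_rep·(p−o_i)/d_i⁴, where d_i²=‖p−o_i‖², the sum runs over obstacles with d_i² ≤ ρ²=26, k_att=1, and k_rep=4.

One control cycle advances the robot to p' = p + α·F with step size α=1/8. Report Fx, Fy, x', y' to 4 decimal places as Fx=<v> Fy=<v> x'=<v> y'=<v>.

Fx=-19.9527 Fy=-21.0710 x'=9.5059 y'=6.3661

F_att = 1·(g−p) = 1·(-20,-21) = (-20.0000,-21.0000)
o1: d²=13 ≤ ρ²=26; F_rep = 4·(2,-3)/13² = (0.0473,-0.0710)
o2: d²=689 > ρ²=26 → inactive
o3: d²=305 > ρ²=26 → inactive
F = F_att + ΣF_rep = (-19.9527,-21.0710)
p' = p + 1/8·F = (9.5059,6.3661)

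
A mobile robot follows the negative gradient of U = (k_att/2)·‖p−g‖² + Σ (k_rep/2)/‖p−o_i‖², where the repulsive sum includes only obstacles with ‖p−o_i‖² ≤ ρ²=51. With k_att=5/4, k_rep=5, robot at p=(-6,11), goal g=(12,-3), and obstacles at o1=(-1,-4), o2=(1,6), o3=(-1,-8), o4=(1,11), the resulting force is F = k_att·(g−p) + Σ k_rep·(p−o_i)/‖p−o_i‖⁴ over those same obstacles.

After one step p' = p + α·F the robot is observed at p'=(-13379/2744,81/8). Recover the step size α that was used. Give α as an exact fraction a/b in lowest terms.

α = 1/20

F_att = 5/4·(g−p) = 5/4·(18,-14) = (22.5000,-17.5000)
o1: d²=250 > ρ²=51 → inactive
o2: d²=74 > ρ²=51 → inactive
o3: d²=386 > ρ²=51 → inactive
o4: d²=49 ≤ ρ²=51; F_rep = 5·(-7,0)/49² = (-0.0146,0.0000)
F = F_att + ΣF_rep = (22.4854,-17.5000)
Δp = p'−p = (1.1243,-0.8750); α = Δx/Fx = (3085/2744) / (15425/686) = 1/20
check: Δy/Fy = (-7/8) / (-35/2) = 1/20 ✓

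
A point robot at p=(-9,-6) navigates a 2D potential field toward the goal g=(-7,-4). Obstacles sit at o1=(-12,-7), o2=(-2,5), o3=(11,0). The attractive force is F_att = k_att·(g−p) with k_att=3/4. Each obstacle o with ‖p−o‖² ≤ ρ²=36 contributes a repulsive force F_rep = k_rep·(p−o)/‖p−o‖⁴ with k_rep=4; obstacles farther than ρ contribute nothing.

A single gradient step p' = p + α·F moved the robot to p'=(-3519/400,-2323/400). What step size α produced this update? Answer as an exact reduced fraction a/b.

α = 1/8

F_att = 3/4·(g−p) = 3/4·(2,2) = (1.5000,1.5000)
o1: d²=10 ≤ ρ²=36; F_rep = 4·(3,1)/10² = (0.1200,0.0400)
o2: d²=170 > ρ²=36 → inactive
o3: d²=436 > ρ²=36 → inactive
F = F_att + ΣF_rep = (1.6200,1.5400)
Δp = p'−p = (0.2025,0.1925); α = Δx/Fx = (81/400) / (81/50) = 1/8
check: Δy/Fy = (77/400) / (77/50) = 1/8 ✓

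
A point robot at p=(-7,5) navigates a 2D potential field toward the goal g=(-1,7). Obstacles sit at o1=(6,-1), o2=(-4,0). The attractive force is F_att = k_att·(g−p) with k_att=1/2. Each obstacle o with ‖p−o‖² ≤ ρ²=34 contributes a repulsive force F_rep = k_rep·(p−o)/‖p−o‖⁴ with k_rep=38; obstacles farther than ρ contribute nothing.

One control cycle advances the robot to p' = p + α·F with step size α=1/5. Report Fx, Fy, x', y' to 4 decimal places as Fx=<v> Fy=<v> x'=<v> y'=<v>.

F_att = 1/2·(g−p) = 1/2·(6,2) = (3.0000,1.0000)
o1: d²=205 > ρ²=34 → inactive
o2: d²=34 ≤ ρ²=34; F_rep = 38·(-3,5)/34² = (-0.0986,0.1644)
F = F_att + ΣF_rep = (2.9014,1.1644)
p' = p + 1/5·F = (-6.4197,5.2329)

Fx=2.9014 Fy=1.1644 x'=-6.4197 y'=5.2329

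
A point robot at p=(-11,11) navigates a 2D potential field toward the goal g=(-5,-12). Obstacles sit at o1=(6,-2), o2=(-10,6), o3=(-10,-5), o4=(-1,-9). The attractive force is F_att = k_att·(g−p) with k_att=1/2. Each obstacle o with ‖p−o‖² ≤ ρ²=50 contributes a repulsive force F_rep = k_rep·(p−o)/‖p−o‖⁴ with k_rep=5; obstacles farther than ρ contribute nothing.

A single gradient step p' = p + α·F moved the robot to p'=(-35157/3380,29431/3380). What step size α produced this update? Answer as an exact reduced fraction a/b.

α = 1/5

F_att = 1/2·(g−p) = 1/2·(6,-23) = (3.0000,-11.5000)
o1: d²=458 > ρ²=50 → inactive
o2: d²=26 ≤ ρ²=50; F_rep = 5·(-1,5)/26² = (-0.0074,0.0370)
o3: d²=257 > ρ²=50 → inactive
o4: d²=500 > ρ²=50 → inactive
F = F_att + ΣF_rep = (2.9926,-11.4630)
Δp = p'−p = (0.5985,-2.2926); α = Δx/Fx = (2023/3380) / (2023/676) = 1/5
check: Δy/Fy = (-7749/3380) / (-7749/676) = 1/5 ✓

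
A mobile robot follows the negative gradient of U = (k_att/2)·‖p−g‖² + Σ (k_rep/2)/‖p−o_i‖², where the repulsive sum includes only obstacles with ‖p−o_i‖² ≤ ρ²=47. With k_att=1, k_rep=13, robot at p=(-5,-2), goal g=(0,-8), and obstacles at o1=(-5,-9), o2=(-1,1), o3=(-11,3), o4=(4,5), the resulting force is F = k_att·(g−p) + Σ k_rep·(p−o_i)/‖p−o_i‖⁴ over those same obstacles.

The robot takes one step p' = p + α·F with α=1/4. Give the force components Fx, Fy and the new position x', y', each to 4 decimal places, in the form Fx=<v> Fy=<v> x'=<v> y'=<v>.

F_att = 1·(g−p) = 1·(5,-6) = (5.0000,-6.0000)
o1: d²=49 > ρ²=47 → inactive
o2: d²=25 ≤ ρ²=47; F_rep = 13·(-4,-3)/25² = (-0.0832,-0.0624)
o3: d²=61 > ρ²=47 → inactive
o4: d²=130 > ρ²=47 → inactive
F = F_att + ΣF_rep = (4.9168,-6.0624)
p' = p + 1/4·F = (-3.7708,-3.5156)

Fx=4.9168 Fy=-6.0624 x'=-3.7708 y'=-3.5156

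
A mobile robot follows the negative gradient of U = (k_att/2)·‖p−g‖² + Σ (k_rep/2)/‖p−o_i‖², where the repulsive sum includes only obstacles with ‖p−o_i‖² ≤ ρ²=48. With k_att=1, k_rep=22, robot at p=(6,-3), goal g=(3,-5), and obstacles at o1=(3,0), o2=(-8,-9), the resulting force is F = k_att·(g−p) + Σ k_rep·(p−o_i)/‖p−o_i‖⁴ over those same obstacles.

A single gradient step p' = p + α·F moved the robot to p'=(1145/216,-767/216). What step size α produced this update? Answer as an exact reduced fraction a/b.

F_att = 1·(g−p) = 1·(-3,-2) = (-3.0000,-2.0000)
o1: d²=18 ≤ ρ²=48; F_rep = 22·(3,-3)/18² = (0.2037,-0.2037)
o2: d²=232 > ρ²=48 → inactive
F = F_att + ΣF_rep = (-2.7963,-2.2037)
Δp = p'−p = (-0.6991,-0.5509); α = Δx/Fx = (-151/216) / (-151/54) = 1/4
check: Δy/Fy = (-119/216) / (-119/54) = 1/4 ✓

α = 1/4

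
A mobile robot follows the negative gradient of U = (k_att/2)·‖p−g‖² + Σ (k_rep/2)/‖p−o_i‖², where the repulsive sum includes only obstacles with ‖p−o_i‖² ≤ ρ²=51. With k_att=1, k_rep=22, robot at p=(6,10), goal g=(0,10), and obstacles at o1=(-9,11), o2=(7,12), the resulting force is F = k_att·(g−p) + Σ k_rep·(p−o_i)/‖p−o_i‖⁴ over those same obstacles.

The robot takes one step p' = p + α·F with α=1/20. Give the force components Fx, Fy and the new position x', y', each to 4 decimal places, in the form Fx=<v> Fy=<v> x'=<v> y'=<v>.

F_att = 1·(g−p) = 1·(-6,0) = (-6.0000,0.0000)
o1: d²=226 > ρ²=51 → inactive
o2: d²=5 ≤ ρ²=51; F_rep = 22·(-1,-2)/5² = (-0.8800,-1.7600)
F = F_att + ΣF_rep = (-6.8800,-1.7600)
p' = p + 1/20·F = (5.6560,9.9120)

Fx=-6.8800 Fy=-1.7600 x'=5.6560 y'=9.9120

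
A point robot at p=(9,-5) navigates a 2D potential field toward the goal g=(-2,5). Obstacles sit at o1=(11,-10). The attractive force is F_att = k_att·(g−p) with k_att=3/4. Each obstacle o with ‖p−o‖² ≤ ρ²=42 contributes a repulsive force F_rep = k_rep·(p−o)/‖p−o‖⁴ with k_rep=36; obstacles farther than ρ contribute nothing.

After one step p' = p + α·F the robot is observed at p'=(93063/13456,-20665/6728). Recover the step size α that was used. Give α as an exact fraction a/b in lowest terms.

F_att = 3/4·(g−p) = 3/4·(-11,10) = (-8.2500,7.5000)
o1: d²=29 ≤ ρ²=42; F_rep = 36·(-2,5)/29² = (-0.0856,0.2140)
F = F_att + ΣF_rep = (-8.3356,7.7140)
Δp = p'−p = (-2.0839,1.9285); α = Δx/Fx = (-28041/13456) / (-28041/3364) = 1/4
check: Δy/Fy = (12975/6728) / (12975/1682) = 1/4 ✓

α = 1/4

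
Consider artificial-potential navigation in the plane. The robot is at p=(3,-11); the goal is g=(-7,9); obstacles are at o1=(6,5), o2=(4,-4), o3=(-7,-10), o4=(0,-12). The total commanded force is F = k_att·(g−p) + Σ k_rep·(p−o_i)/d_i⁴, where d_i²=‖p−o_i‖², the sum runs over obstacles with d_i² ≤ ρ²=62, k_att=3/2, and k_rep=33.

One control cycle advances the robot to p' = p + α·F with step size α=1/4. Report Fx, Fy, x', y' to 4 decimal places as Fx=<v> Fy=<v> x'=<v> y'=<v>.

F_att = 3/2·(g−p) = 3/2·(-10,20) = (-15.0000,30.0000)
o1: d²=265 > ρ²=62 → inactive
o2: d²=50 ≤ ρ²=62; F_rep = 33·(-1,-7)/50² = (-0.0132,-0.0924)
o3: d²=101 > ρ²=62 → inactive
o4: d²=10 ≤ ρ²=62; F_rep = 33·(3,1)/10² = (0.9900,0.3300)
F = F_att + ΣF_rep = (-14.0232,30.2376)
p' = p + 1/4·F = (-0.5058,-3.4406)

Fx=-14.0232 Fy=30.2376 x'=-0.5058 y'=-3.4406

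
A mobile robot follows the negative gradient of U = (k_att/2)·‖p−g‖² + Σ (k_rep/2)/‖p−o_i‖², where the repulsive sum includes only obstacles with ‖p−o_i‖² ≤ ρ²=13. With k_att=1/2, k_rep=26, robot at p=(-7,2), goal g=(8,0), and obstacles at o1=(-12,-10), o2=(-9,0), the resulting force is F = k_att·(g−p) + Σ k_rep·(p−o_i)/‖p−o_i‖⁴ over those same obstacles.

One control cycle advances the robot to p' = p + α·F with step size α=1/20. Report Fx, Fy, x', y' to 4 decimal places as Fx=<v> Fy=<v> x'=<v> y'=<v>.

F_att = 1/2·(g−p) = 1/2·(15,-2) = (7.5000,-1.0000)
o1: d²=169 > ρ²=13 → inactive
o2: d²=8 ≤ ρ²=13; F_rep = 26·(2,2)/8² = (0.8125,0.8125)
F = F_att + ΣF_rep = (8.3125,-0.1875)
p' = p + 1/20·F = (-6.5844,1.9906)

Fx=8.3125 Fy=-0.1875 x'=-6.5844 y'=1.9906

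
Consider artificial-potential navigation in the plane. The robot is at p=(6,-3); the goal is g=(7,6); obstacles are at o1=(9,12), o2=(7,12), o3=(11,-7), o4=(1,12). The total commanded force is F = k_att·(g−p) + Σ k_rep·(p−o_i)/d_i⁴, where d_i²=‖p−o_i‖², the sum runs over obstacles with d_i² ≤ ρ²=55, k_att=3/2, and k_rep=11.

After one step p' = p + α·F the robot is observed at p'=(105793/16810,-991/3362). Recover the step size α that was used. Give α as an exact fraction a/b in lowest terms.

α = 1/5

F_att = 3/2·(g−p) = 3/2·(1,9) = (1.5000,13.5000)
o1: d²=234 > ρ²=55 → inactive
o2: d²=226 > ρ²=55 → inactive
o3: d²=41 ≤ ρ²=55; F_rep = 11·(-5,4)/41² = (-0.0327,0.0262)
o4: d²=250 > ρ²=55 → inactive
F = F_att + ΣF_rep = (1.4673,13.5262)
Δp = p'−p = (0.2935,2.7052); α = Δx/Fx = (4933/16810) / (4933/3362) = 1/5
check: Δy/Fy = (9095/3362) / (45475/3362) = 1/5 ✓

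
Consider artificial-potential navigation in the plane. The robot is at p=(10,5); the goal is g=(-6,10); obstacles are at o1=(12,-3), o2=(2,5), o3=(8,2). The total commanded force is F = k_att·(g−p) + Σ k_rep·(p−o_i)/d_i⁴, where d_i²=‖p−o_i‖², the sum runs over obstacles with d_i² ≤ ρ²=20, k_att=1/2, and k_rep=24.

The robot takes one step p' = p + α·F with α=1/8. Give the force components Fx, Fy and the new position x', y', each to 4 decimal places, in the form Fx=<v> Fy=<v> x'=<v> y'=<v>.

F_att = 1/2·(g−p) = 1/2·(-16,5) = (-8.0000,2.5000)
o1: d²=68 > ρ²=20 → inactive
o2: d²=64 > ρ²=20 → inactive
o3: d²=13 ≤ ρ²=20; F_rep = 24·(2,3)/13² = (0.2840,0.4260)
F = F_att + ΣF_rep = (-7.7160,2.9260)
p' = p + 1/8·F = (9.0355,5.3658)

Fx=-7.7160 Fy=2.9260 x'=9.0355 y'=5.3658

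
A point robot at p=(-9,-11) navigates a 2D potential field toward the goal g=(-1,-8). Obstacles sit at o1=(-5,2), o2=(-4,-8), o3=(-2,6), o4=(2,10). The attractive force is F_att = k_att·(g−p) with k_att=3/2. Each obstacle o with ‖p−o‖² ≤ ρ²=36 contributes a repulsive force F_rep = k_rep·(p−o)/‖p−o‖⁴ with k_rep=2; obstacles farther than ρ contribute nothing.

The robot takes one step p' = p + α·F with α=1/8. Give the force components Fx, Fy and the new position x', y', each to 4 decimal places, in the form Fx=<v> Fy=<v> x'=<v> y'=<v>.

Fx=11.9913 Fy=4.4948 x'=-7.5011 y'=-10.4381

F_att = 3/2·(g−p) = 3/2·(8,3) = (12.0000,4.5000)
o1: d²=185 > ρ²=36 → inactive
o2: d²=34 ≤ ρ²=36; F_rep = 2·(-5,-3)/34² = (-0.0087,-0.0052)
o3: d²=338 > ρ²=36 → inactive
o4: d²=562 > ρ²=36 → inactive
F = F_att + ΣF_rep = (11.9913,4.4948)
p' = p + 1/8·F = (-7.5011,-10.4381)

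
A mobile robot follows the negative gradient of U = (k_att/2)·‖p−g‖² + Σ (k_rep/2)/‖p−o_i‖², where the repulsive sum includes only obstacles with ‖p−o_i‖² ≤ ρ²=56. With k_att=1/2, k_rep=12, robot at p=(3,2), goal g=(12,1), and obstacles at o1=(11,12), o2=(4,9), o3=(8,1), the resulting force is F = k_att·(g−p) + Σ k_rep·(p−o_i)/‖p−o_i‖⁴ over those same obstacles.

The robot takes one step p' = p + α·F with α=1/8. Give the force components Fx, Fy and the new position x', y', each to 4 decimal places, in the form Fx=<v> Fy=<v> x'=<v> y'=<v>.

F_att = 1/2·(g−p) = 1/2·(9,-1) = (4.5000,-0.5000)
o1: d²=164 > ρ²=56 → inactive
o2: d²=50 ≤ ρ²=56; F_rep = 12·(-1,-7)/50² = (-0.0048,-0.0336)
o3: d²=26 ≤ ρ²=56; F_rep = 12·(-5,1)/26² = (-0.0888,0.0178)
F = F_att + ΣF_rep = (4.4064,-0.5158)
p' = p + 1/8·F = (3.5508,1.9355)

Fx=4.4064 Fy=-0.5158 x'=3.5508 y'=1.9355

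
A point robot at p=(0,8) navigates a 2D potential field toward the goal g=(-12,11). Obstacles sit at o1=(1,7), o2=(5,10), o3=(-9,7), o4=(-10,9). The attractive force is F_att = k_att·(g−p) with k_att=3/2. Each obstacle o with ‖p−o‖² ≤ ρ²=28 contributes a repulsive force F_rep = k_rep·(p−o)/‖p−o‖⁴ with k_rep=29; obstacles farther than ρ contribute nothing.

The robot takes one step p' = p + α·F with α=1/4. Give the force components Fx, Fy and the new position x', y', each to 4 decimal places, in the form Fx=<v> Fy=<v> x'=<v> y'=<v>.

F_att = 3/2·(g−p) = 3/2·(-12,3) = (-18.0000,4.5000)
o1: d²=2 ≤ ρ²=28; F_rep = 29·(-1,1)/2² = (-7.2500,7.2500)
o2: d²=29 > ρ²=28 → inactive
o3: d²=82 > ρ²=28 → inactive
o4: d²=101 > ρ²=28 → inactive
F = F_att + ΣF_rep = (-25.2500,11.7500)
p' = p + 1/4·F = (-6.3125,10.9375)

Fx=-25.2500 Fy=11.7500 x'=-6.3125 y'=10.9375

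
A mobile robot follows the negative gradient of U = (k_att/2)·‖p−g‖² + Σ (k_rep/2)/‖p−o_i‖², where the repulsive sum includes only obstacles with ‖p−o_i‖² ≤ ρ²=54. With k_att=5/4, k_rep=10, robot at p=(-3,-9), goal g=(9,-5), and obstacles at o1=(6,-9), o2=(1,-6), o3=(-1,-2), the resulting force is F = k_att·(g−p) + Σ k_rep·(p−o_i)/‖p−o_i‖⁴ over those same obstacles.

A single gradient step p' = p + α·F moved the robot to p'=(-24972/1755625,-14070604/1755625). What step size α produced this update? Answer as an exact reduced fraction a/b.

α = 1/5

F_att = 5/4·(g−p) = 5/4·(12,4) = (15.0000,5.0000)
o1: d²=81 > ρ²=54 → inactive
o2: d²=25 ≤ ρ²=54; F_rep = 10·(-4,-3)/25² = (-0.0640,-0.0480)
o3: d²=53 ≤ ρ²=54; F_rep = 10·(-2,-7)/53² = (-0.0071,-0.0249)
F = F_att + ΣF_rep = (14.9289,4.9271)
Δp = p'−p = (2.9858,0.9854); α = Δx/Fx = (5241903/1755625) / (5241903/351125) = 1/5
check: Δy/Fy = (1730021/1755625) / (1730021/351125) = 1/5 ✓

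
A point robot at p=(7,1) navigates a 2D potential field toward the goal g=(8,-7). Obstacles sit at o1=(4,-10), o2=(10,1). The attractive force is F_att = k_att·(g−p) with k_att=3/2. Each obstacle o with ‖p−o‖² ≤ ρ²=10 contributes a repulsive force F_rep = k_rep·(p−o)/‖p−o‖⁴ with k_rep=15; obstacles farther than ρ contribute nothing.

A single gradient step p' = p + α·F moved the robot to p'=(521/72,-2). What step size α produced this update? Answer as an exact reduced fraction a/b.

F_att = 3/2·(g−p) = 3/2·(1,-8) = (1.5000,-12.0000)
o1: d²=130 > ρ²=10 → inactive
o2: d²=9 ≤ ρ²=10; F_rep = 15·(-3,0)/9² = (-0.5556,0.0000)
F = F_att + ΣF_rep = (0.9444,-12.0000)
Δp = p'−p = (0.2361,-3.0000); α = Δx/Fx = (17/72) / (17/18) = 1/4
check: Δy/Fy = (-3) / (-12) = 1/4 ✓

α = 1/4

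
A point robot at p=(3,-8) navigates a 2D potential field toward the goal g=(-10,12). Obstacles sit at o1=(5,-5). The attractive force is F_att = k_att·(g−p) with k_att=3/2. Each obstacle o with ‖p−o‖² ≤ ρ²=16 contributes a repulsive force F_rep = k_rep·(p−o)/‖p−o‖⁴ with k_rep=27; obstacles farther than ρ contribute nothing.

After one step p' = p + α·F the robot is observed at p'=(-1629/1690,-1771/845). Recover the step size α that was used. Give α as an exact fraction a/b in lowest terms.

α = 1/5

F_att = 3/2·(g−p) = 3/2·(-13,20) = (-19.5000,30.0000)
o1: d²=13 ≤ ρ²=16; F_rep = 27·(-2,-3)/13² = (-0.3195,-0.4793)
F = F_att + ΣF_rep = (-19.8195,29.5207)
Δp = p'−p = (-3.9639,5.9041); α = Δx/Fx = (-6699/1690) / (-6699/338) = 1/5
check: Δy/Fy = (4989/845) / (4989/169) = 1/5 ✓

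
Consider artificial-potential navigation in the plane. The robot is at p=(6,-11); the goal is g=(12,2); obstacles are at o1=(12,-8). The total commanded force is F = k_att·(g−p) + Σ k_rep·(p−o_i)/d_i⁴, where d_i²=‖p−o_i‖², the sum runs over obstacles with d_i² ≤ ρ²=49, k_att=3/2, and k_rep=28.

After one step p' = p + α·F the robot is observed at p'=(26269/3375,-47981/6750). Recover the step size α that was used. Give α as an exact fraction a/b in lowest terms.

α = 1/5

F_att = 3/2·(g−p) = 3/2·(6,13) = (9.0000,19.5000)
o1: d²=45 ≤ ρ²=49; F_rep = 28·(-6,-3)/45² = (-0.0830,-0.0415)
F = F_att + ΣF_rep = (8.9170,19.4585)
Δp = p'−p = (1.7834,3.8917); α = Δx/Fx = (6019/3375) / (6019/675) = 1/5
check: Δy/Fy = (26269/6750) / (26269/1350) = 1/5 ✓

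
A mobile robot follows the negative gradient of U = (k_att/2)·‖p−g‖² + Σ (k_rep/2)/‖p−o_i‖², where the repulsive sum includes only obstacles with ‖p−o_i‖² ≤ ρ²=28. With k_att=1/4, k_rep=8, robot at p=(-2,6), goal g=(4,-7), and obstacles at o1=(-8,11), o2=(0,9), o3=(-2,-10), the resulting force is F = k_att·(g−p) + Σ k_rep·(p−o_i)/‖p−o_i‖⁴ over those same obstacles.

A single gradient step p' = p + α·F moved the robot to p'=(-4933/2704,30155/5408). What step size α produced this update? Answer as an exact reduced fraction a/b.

α = 1/8

F_att = 1/4·(g−p) = 1/4·(6,-13) = (1.5000,-3.2500)
o1: d²=61 > ρ²=28 → inactive
o2: d²=13 ≤ ρ²=28; F_rep = 8·(-2,-3)/13² = (-0.0947,-0.1420)
o3: d²=256 > ρ²=28 → inactive
F = F_att + ΣF_rep = (1.4053,-3.3920)
Δp = p'−p = (0.1757,-0.4240); α = Δx/Fx = (475/2704) / (475/338) = 1/8
check: Δy/Fy = (-2293/5408) / (-2293/676) = 1/8 ✓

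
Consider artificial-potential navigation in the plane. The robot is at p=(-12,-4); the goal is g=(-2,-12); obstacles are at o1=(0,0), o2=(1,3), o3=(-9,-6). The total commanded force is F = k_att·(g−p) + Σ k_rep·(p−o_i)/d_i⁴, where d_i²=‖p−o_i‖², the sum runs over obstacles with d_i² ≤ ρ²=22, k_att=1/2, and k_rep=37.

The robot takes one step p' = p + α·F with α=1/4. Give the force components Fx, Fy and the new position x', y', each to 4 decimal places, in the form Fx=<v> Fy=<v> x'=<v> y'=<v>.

F_att = 1/2·(g−p) = 1/2·(10,-8) = (5.0000,-4.0000)
o1: d²=160 > ρ²=22 → inactive
o2: d²=218 > ρ²=22 → inactive
o3: d²=13 ≤ ρ²=22; F_rep = 37·(-3,2)/13² = (-0.6568,0.4379)
F = F_att + ΣF_rep = (4.3432,-3.5621)
p' = p + 1/4·F = (-10.9142,-4.8905)

Fx=4.3432 Fy=-3.5621 x'=-10.9142 y'=-4.8905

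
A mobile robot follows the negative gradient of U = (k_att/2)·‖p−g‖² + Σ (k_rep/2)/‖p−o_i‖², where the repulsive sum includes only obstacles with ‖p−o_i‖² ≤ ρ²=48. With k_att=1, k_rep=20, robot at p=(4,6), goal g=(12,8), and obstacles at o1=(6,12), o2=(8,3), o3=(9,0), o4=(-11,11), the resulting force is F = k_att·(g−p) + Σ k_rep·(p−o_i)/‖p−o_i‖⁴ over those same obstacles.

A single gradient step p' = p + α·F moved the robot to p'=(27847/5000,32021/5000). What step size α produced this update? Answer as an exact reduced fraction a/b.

α = 1/5

F_att = 1·(g−p) = 1·(8,2) = (8.0000,2.0000)
o1: d²=40 ≤ ρ²=48; F_rep = 20·(-2,-6)/40² = (-0.0250,-0.0750)
o2: d²=25 ≤ ρ²=48; F_rep = 20·(-4,3)/25² = (-0.1280,0.0960)
o3: d²=61 > ρ²=48 → inactive
o4: d²=250 > ρ²=48 → inactive
F = F_att + ΣF_rep = (7.8470,2.0210)
Δp = p'−p = (1.5694,0.4042); α = Δx/Fx = (7847/5000) / (7847/1000) = 1/5
check: Δy/Fy = (2021/5000) / (2021/1000) = 1/5 ✓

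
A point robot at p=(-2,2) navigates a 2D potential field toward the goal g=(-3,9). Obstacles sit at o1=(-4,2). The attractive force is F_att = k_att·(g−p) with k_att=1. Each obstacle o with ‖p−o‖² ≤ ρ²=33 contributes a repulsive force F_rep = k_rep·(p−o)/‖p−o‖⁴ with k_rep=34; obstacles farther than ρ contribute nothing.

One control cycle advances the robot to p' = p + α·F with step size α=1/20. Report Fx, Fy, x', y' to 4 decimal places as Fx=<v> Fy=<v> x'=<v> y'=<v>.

F_att = 1·(g−p) = 1·(-1,7) = (-1.0000,7.0000)
o1: d²=4 ≤ ρ²=33; F_rep = 34·(2,0)/4² = (4.2500,0.0000)
F = F_att + ΣF_rep = (3.2500,7.0000)
p' = p + 1/20·F = (-1.8375,2.3500)

Fx=3.2500 Fy=7.0000 x'=-1.8375 y'=2.3500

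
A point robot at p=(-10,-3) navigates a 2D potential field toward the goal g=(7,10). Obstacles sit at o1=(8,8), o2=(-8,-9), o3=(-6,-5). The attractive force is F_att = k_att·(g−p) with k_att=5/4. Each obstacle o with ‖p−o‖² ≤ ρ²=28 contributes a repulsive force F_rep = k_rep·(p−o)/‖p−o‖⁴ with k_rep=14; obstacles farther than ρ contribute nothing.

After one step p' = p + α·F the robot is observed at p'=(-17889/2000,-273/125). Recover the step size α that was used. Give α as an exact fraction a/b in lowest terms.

α = 1/20

F_att = 5/4·(g−p) = 5/4·(17,13) = (21.2500,16.2500)
o1: d²=445 > ρ²=28 → inactive
o2: d²=40 > ρ²=28 → inactive
o3: d²=20 ≤ ρ²=28; F_rep = 14·(-4,2)/20² = (-0.1400,0.0700)
F = F_att + ΣF_rep = (21.1100,16.3200)
Δp = p'−p = (1.0555,0.8160); α = Δx/Fx = (2111/2000) / (2111/100) = 1/20
check: Δy/Fy = (102/125) / (408/25) = 1/20 ✓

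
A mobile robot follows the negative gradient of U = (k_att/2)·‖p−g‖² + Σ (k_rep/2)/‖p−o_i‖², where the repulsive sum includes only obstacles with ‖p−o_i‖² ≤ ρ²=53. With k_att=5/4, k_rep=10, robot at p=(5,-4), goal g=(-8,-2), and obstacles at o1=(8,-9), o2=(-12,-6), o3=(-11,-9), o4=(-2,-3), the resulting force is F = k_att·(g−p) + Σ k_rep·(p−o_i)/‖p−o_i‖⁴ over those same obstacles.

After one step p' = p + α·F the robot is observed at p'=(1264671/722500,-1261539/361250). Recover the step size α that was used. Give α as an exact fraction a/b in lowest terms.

F_att = 5/4·(g−p) = 5/4·(-13,2) = (-16.2500,2.5000)
o1: d²=34 ≤ ρ²=53; F_rep = 10·(-3,5)/34² = (-0.0260,0.0433)
o2: d²=293 > ρ²=53 → inactive
o3: d²=281 > ρ²=53 → inactive
o4: d²=50 ≤ ρ²=53; F_rep = 10·(7,-1)/50² = (0.0280,-0.0040)
F = F_att + ΣF_rep = (-16.2480,2.5393)
Δp = p'−p = (-3.2496,0.5079); α = Δx/Fx = (-2347829/722500) / (-2347829/144500) = 1/5
check: Δy/Fy = (183461/361250) / (183461/72250) = 1/5 ✓

α = 1/5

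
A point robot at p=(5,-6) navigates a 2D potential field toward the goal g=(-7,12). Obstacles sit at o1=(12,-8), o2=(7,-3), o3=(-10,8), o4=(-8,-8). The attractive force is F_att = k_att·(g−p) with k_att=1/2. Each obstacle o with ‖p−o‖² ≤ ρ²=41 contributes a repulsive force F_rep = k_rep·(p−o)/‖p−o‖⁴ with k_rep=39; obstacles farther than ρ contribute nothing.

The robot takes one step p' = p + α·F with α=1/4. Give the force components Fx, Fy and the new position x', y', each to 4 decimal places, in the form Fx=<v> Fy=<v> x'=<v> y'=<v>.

F_att = 1/2·(g−p) = 1/2·(-12,18) = (-6.0000,9.0000)
o1: d²=53 > ρ²=41 → inactive
o2: d²=13 ≤ ρ²=41; F_rep = 39·(-2,-3)/13² = (-0.4615,-0.6923)
o3: d²=421 > ρ²=41 → inactive
o4: d²=173 > ρ²=41 → inactive
F = F_att + ΣF_rep = (-6.4615,8.3077)
p' = p + 1/4·F = (3.3846,-3.9231)

Fx=-6.4615 Fy=8.3077 x'=3.3846 y'=-3.9231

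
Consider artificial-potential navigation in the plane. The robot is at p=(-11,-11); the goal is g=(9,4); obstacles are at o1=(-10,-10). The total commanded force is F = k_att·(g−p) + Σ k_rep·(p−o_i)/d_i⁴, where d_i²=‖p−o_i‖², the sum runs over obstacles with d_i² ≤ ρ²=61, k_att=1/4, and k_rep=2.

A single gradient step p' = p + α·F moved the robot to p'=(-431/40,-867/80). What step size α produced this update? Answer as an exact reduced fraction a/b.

α = 1/20

F_att = 1/4·(g−p) = 1/4·(20,15) = (5.0000,3.7500)
o1: d²=2 ≤ ρ²=61; F_rep = 2·(-1,-1)/2² = (-0.5000,-0.5000)
F = F_att + ΣF_rep = (4.5000,3.2500)
Δp = p'−p = (0.2250,0.1625); α = Δx/Fx = (9/40) / (9/2) = 1/20
check: Δy/Fy = (13/80) / (13/4) = 1/20 ✓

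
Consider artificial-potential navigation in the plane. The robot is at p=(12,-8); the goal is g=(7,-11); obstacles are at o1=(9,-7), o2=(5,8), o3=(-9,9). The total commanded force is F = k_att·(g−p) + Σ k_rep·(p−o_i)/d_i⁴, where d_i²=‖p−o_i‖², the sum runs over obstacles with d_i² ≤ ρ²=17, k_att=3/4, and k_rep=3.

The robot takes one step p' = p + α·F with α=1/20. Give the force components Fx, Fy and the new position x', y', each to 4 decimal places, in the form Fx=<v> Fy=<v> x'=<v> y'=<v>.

F_att = 3/4·(g−p) = 3/4·(-5,-3) = (-3.7500,-2.2500)
o1: d²=10 ≤ ρ²=17; F_rep = 3·(3,-1)/10² = (0.0900,-0.0300)
o2: d²=305 > ρ²=17 → inactive
o3: d²=730 > ρ²=17 → inactive
F = F_att + ΣF_rep = (-3.6600,-2.2800)
p' = p + 1/20·F = (11.8170,-8.1140)

Fx=-3.6600 Fy=-2.2800 x'=11.8170 y'=-8.1140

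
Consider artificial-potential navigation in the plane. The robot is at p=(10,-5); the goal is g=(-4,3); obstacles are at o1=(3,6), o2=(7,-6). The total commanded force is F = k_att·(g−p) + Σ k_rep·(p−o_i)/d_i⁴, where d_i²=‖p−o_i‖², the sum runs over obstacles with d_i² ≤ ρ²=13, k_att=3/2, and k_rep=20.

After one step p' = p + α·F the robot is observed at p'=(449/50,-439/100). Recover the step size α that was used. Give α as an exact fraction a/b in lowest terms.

α = 1/20

F_att = 3/2·(g−p) = 3/2·(-14,8) = (-21.0000,12.0000)
o1: d²=170 > ρ²=13 → inactive
o2: d²=10 ≤ ρ²=13; F_rep = 20·(3,1)/10² = (0.6000,0.2000)
F = F_att + ΣF_rep = (-20.4000,12.2000)
Δp = p'−p = (-1.0200,0.6100); α = Δx/Fx = (-51/50) / (-102/5) = 1/20
check: Δy/Fy = (61/100) / (61/5) = 1/20 ✓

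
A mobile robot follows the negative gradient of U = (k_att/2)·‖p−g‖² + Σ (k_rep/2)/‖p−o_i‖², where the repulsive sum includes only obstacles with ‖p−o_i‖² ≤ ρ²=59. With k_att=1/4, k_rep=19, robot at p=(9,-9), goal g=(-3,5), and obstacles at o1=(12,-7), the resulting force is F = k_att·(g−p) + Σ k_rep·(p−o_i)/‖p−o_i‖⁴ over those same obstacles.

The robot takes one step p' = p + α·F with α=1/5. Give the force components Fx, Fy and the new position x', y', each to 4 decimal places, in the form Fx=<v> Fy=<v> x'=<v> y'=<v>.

Fx=-3.3373 Fy=3.2751 x'=8.3325 y'=-8.3450

F_att = 1/4·(g−p) = 1/4·(-12,14) = (-3.0000,3.5000)
o1: d²=13 ≤ ρ²=59; F_rep = 19·(-3,-2)/13² = (-0.3373,-0.2249)
F = F_att + ΣF_rep = (-3.3373,3.2751)
p' = p + 1/5·F = (8.3325,-8.3450)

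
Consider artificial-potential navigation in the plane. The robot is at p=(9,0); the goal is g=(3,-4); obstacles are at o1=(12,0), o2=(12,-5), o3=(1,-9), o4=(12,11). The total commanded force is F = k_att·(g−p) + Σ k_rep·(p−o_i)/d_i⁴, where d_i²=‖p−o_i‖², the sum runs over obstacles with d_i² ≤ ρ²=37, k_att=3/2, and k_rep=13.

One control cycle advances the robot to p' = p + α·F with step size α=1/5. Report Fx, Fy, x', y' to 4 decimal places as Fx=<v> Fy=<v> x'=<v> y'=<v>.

F_att = 3/2·(g−p) = 3/2·(-6,-4) = (-9.0000,-6.0000)
o1: d²=9 ≤ ρ²=37; F_rep = 13·(-3,0)/9² = (-0.4815,0.0000)
o2: d²=34 ≤ ρ²=37; F_rep = 13·(-3,5)/34² = (-0.0337,0.0562)
o3: d²=145 > ρ²=37 → inactive
o4: d²=130 > ρ²=37 → inactive
F = F_att + ΣF_rep = (-9.5152,-5.9438)
p' = p + 1/5·F = (7.0970,-1.1888)

Fx=-9.5152 Fy=-5.9438 x'=7.0970 y'=-1.1888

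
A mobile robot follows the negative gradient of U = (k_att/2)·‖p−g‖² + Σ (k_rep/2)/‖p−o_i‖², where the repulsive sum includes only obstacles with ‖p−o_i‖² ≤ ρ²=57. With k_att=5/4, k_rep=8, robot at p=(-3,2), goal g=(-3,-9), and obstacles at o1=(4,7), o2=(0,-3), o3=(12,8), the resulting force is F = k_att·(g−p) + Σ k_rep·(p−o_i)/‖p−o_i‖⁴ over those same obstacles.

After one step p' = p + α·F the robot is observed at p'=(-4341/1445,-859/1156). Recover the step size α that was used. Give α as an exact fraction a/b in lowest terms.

F_att = 5/4·(g−p) = 5/4·(0,-11) = (0.0000,-13.7500)
o1: d²=74 > ρ²=57 → inactive
o2: d²=34 ≤ ρ²=57; F_rep = 8·(-3,5)/34² = (-0.0208,0.0346)
o3: d²=261 > ρ²=57 → inactive
F = F_att + ΣF_rep = (-0.0208,-13.7154)
Δp = p'−p = (-0.0042,-2.7431); α = Δx/Fx = (-6/1445) / (-6/289) = 1/5
check: Δy/Fy = (-3171/1156) / (-15855/1156) = 1/5 ✓

α = 1/5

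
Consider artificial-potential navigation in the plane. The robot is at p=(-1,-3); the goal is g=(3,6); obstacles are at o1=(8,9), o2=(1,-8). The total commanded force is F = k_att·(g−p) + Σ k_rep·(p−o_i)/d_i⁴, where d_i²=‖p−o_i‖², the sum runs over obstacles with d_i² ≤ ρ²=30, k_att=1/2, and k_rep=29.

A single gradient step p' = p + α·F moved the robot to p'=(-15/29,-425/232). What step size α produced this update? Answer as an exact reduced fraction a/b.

α = 1/4

F_att = 1/2·(g−p) = 1/2·(4,9) = (2.0000,4.5000)
o1: d²=225 > ρ²=30 → inactive
o2: d²=29 ≤ ρ²=30; F_rep = 29·(-2,5)/29² = (-0.0690,0.1724)
F = F_att + ΣF_rep = (1.9310,4.6724)
Δp = p'−p = (0.4828,1.1681); α = Δx/Fx = (14/29) / (56/29) = 1/4
check: Δy/Fy = (271/232) / (271/58) = 1/4 ✓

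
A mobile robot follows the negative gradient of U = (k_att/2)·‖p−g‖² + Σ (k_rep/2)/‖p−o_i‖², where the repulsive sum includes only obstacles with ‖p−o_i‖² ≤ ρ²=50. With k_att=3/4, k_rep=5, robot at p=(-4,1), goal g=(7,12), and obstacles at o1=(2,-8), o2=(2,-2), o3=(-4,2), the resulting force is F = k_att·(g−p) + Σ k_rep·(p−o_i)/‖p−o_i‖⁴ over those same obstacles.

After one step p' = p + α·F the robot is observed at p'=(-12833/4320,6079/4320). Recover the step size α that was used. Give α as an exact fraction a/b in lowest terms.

F_att = 3/4·(g−p) = 3/4·(11,11) = (8.2500,8.2500)
o1: d²=117 > ρ²=50 → inactive
o2: d²=45 ≤ ρ²=50; F_rep = 5·(-6,3)/45² = (-0.0148,0.0074)
o3: d²=1 ≤ ρ²=50; F_rep = 5·(0,-1)/1² = (0.0000,-5.0000)
F = F_att + ΣF_rep = (8.2352,3.2574)
Δp = p'−p = (1.0294,0.4072); α = Δx/Fx = (4447/4320) / (4447/540) = 1/8
check: Δy/Fy = (1759/4320) / (1759/540) = 1/8 ✓

α = 1/8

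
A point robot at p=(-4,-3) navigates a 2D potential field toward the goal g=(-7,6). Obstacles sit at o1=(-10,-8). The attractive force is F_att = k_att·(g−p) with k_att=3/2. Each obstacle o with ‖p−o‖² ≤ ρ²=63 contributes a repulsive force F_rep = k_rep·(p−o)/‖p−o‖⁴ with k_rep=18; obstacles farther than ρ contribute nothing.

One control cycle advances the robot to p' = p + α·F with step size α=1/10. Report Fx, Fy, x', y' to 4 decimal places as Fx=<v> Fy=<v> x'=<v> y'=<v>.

F_att = 3/2·(g−p) = 3/2·(-3,9) = (-4.5000,13.5000)
o1: d²=61 ≤ ρ²=63; F_rep = 18·(6,5)/61² = (0.0290,0.0242)
F = F_att + ΣF_rep = (-4.4710,13.5242)
p' = p + 1/10·F = (-4.4471,-1.6476)

Fx=-4.4710 Fy=13.5242 x'=-4.4471 y'=-1.6476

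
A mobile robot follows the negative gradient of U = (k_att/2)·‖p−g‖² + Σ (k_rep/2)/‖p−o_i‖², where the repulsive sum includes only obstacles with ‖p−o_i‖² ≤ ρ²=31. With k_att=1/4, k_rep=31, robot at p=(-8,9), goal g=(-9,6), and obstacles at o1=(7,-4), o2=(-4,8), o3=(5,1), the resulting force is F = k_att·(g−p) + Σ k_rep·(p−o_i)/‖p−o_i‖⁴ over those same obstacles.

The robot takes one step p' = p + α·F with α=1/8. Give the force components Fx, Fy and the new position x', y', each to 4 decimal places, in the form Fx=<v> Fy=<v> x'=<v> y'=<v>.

F_att = 1/4·(g−p) = 1/4·(-1,-3) = (-0.2500,-0.7500)
o1: d²=394 > ρ²=31 → inactive
o2: d²=17 ≤ ρ²=31; F_rep = 31·(-4,1)/17² = (-0.4291,0.1073)
o3: d²=233 > ρ²=31 → inactive
F = F_att + ΣF_rep = (-0.6791,-0.6427)
p' = p + 1/8·F = (-8.0849,8.9197)

Fx=-0.6791 Fy=-0.6427 x'=-8.0849 y'=8.9197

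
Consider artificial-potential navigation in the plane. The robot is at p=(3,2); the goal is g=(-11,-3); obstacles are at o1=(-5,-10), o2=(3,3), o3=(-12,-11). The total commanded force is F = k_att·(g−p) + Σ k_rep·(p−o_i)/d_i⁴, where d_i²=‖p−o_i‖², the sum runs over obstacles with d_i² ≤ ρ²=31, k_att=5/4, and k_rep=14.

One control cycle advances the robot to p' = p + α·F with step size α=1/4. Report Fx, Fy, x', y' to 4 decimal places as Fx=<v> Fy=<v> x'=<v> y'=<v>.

F_att = 5/4·(g−p) = 5/4·(-14,-5) = (-17.5000,-6.2500)
o1: d²=208 > ρ²=31 → inactive
o2: d²=1 ≤ ρ²=31; F_rep = 14·(0,-1)/1² = (0.0000,-14.0000)
o3: d²=394 > ρ²=31 → inactive
F = F_att + ΣF_rep = (-17.5000,-20.2500)
p' = p + 1/4·F = (-1.3750,-3.0625)

Fx=-17.5000 Fy=-20.2500 x'=-1.3750 y'=-3.0625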